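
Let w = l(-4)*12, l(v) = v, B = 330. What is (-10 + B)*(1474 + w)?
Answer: 456320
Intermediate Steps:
w = -48 (w = -4*12 = -48)
(-10 + B)*(1474 + w) = (-10 + 330)*(1474 - 48) = 320*1426 = 456320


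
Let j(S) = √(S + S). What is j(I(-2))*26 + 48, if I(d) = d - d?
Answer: 48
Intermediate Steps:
I(d) = 0
j(S) = √2*√S (j(S) = √(2*S) = √2*√S)
j(I(-2))*26 + 48 = (√2*√0)*26 + 48 = (√2*0)*26 + 48 = 0*26 + 48 = 0 + 48 = 48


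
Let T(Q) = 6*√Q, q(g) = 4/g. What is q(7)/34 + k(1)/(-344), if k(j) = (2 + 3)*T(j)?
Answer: -1441/20468 ≈ -0.070403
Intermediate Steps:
k(j) = 30*√j (k(j) = (2 + 3)*(6*√j) = 5*(6*√j) = 30*√j)
q(7)/34 + k(1)/(-344) = (4/7)/34 + (30*√1)/(-344) = (4*(⅐))*(1/34) + (30*1)*(-1/344) = (4/7)*(1/34) + 30*(-1/344) = 2/119 - 15/172 = -1441/20468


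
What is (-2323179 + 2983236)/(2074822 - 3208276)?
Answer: -220019/377818 ≈ -0.58234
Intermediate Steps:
(-2323179 + 2983236)/(2074822 - 3208276) = 660057/(-1133454) = 660057*(-1/1133454) = -220019/377818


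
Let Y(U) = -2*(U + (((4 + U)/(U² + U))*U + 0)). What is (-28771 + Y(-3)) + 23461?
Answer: -5303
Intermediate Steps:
Y(U) = -2*U - 2*U*(4 + U)/(U + U²) (Y(U) = -2*(U + (((4 + U)/(U + U²))*U + 0)) = -2*(U + (U*(4 + U)/(U + U²) + 0)) = -2*(U + U*(4 + U)/(U + U²)) = -2*U - 2*U*(4 + U)/(U + U²))
(-28771 + Y(-3)) + 23461 = (-28771 + 2*(-4 - 1*(-3)² - 2*(-3))/(1 - 3)) + 23461 = (-28771 + 2*(-4 - 1*9 + 6)/(-2)) + 23461 = (-28771 + 2*(-½)*(-4 - 9 + 6)) + 23461 = (-28771 + 2*(-½)*(-7)) + 23461 = (-28771 + 7) + 23461 = -28764 + 23461 = -5303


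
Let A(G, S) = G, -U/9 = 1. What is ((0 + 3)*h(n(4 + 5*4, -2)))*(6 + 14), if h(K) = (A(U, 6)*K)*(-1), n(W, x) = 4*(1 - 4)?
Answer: -6480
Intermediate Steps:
U = -9 (U = -9*1 = -9)
n(W, x) = -12 (n(W, x) = 4*(-3) = -12)
h(K) = 9*K (h(K) = -9*K*(-1) = 9*K)
((0 + 3)*h(n(4 + 5*4, -2)))*(6 + 14) = ((0 + 3)*(9*(-12)))*(6 + 14) = (3*(-108))*20 = -324*20 = -6480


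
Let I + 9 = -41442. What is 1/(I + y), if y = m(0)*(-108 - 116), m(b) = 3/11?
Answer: -11/456633 ≈ -2.4089e-5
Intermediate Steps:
m(b) = 3/11 (m(b) = 3*(1/11) = 3/11)
I = -41451 (I = -9 - 41442 = -41451)
y = -672/11 (y = 3*(-108 - 116)/11 = (3/11)*(-224) = -672/11 ≈ -61.091)
1/(I + y) = 1/(-41451 - 672/11) = 1/(-456633/11) = -11/456633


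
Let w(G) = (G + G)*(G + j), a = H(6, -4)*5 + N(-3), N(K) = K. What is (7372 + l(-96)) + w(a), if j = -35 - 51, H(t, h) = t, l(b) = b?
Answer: 4090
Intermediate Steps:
j = -86
a = 27 (a = 6*5 - 3 = 30 - 3 = 27)
w(G) = 2*G*(-86 + G) (w(G) = (G + G)*(G - 86) = (2*G)*(-86 + G) = 2*G*(-86 + G))
(7372 + l(-96)) + w(a) = (7372 - 96) + 2*27*(-86 + 27) = 7276 + 2*27*(-59) = 7276 - 3186 = 4090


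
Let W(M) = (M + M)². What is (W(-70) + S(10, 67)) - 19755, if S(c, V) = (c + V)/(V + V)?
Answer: -20693/134 ≈ -154.43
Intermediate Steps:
W(M) = 4*M² (W(M) = (2*M)² = 4*M²)
S(c, V) = (V + c)/(2*V) (S(c, V) = (V + c)/((2*V)) = (V + c)*(1/(2*V)) = (V + c)/(2*V))
(W(-70) + S(10, 67)) - 19755 = (4*(-70)² + (½)*(67 + 10)/67) - 19755 = (4*4900 + (½)*(1/67)*77) - 19755 = (19600 + 77/134) - 19755 = 2626477/134 - 19755 = -20693/134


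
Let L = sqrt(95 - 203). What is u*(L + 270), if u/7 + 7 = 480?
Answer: 893970 + 19866*I*sqrt(3) ≈ 8.9397e+5 + 34409.0*I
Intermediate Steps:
u = 3311 (u = -49 + 7*480 = -49 + 3360 = 3311)
L = 6*I*sqrt(3) (L = sqrt(-108) = 6*I*sqrt(3) ≈ 10.392*I)
u*(L + 270) = 3311*(6*I*sqrt(3) + 270) = 3311*(270 + 6*I*sqrt(3)) = 893970 + 19866*I*sqrt(3)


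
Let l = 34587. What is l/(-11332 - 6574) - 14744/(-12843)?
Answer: -25742111/32852394 ≈ -0.78357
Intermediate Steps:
l/(-11332 - 6574) - 14744/(-12843) = 34587/(-11332 - 6574) - 14744/(-12843) = 34587/(-17906) - 14744*(-1/12843) = 34587*(-1/17906) + 14744/12843 = -4941/2558 + 14744/12843 = -25742111/32852394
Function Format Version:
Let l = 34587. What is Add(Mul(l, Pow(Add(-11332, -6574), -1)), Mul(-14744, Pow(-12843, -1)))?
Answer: Rational(-25742111, 32852394) ≈ -0.78357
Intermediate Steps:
Add(Mul(l, Pow(Add(-11332, -6574), -1)), Mul(-14744, Pow(-12843, -1))) = Add(Mul(34587, Pow(Add(-11332, -6574), -1)), Mul(-14744, Pow(-12843, -1))) = Add(Mul(34587, Pow(-17906, -1)), Mul(-14744, Rational(-1, 12843))) = Add(Mul(34587, Rational(-1, 17906)), Rational(14744, 12843)) = Add(Rational(-4941, 2558), Rational(14744, 12843)) = Rational(-25742111, 32852394)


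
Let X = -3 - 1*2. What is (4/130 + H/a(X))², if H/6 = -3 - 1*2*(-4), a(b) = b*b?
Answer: 256/169 ≈ 1.5148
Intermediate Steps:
X = -5 (X = -3 - 2 = -5)
a(b) = b²
H = 30 (H = 6*(-3 - 1*2*(-4)) = 6*(-3 - 2*(-4)) = 6*(-3 + 8) = 6*5 = 30)
(4/130 + H/a(X))² = (4/130 + 30/((-5)²))² = (4*(1/130) + 30/25)² = (2/65 + 30*(1/25))² = (2/65 + 6/5)² = (16/13)² = 256/169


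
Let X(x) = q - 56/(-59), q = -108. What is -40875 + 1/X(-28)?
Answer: -258166559/6316 ≈ -40875.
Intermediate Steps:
X(x) = -6316/59 (X(x) = -108 - 56/(-59) = -108 - 56*(-1)/59 = -108 - 1*(-56/59) = -108 + 56/59 = -6316/59)
-40875 + 1/X(-28) = -40875 + 1/(-6316/59) = -40875 - 59/6316 = -258166559/6316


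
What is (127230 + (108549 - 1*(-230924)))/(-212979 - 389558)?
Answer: -466703/602537 ≈ -0.77456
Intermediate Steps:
(127230 + (108549 - 1*(-230924)))/(-212979 - 389558) = (127230 + (108549 + 230924))/(-602537) = (127230 + 339473)*(-1/602537) = 466703*(-1/602537) = -466703/602537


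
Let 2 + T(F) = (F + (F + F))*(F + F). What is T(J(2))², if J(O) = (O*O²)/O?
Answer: 8836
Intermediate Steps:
J(O) = O² (J(O) = O³/O = O²)
T(F) = -2 + 6*F² (T(F) = -2 + (F + (F + F))*(F + F) = -2 + (F + 2*F)*(2*F) = -2 + (3*F)*(2*F) = -2 + 6*F²)
T(J(2))² = (-2 + 6*(2²)²)² = (-2 + 6*4²)² = (-2 + 6*16)² = (-2 + 96)² = 94² = 8836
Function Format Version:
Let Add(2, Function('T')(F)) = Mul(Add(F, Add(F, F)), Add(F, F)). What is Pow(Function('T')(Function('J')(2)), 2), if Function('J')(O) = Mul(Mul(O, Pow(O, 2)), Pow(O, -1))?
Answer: 8836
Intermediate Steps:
Function('J')(O) = Pow(O, 2) (Function('J')(O) = Mul(Pow(O, 3), Pow(O, -1)) = Pow(O, 2))
Function('T')(F) = Add(-2, Mul(6, Pow(F, 2))) (Function('T')(F) = Add(-2, Mul(Add(F, Add(F, F)), Add(F, F))) = Add(-2, Mul(Add(F, Mul(2, F)), Mul(2, F))) = Add(-2, Mul(Mul(3, F), Mul(2, F))) = Add(-2, Mul(6, Pow(F, 2))))
Pow(Function('T')(Function('J')(2)), 2) = Pow(Add(-2, Mul(6, Pow(Pow(2, 2), 2))), 2) = Pow(Add(-2, Mul(6, Pow(4, 2))), 2) = Pow(Add(-2, Mul(6, 16)), 2) = Pow(Add(-2, 96), 2) = Pow(94, 2) = 8836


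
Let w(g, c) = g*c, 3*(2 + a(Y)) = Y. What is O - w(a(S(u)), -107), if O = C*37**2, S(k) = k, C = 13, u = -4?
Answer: 52321/3 ≈ 17440.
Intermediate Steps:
a(Y) = -2 + Y/3
w(g, c) = c*g
O = 17797 (O = 13*37**2 = 13*1369 = 17797)
O - w(a(S(u)), -107) = 17797 - (-107)*(-2 + (1/3)*(-4)) = 17797 - (-107)*(-2 - 4/3) = 17797 - (-107)*(-10)/3 = 17797 - 1*1070/3 = 17797 - 1070/3 = 52321/3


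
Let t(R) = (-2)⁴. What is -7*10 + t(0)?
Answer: -54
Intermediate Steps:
t(R) = 16
-7*10 + t(0) = -7*10 + 16 = -70 + 16 = -54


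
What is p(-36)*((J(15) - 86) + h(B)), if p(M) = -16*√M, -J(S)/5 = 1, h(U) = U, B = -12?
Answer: 9888*I ≈ 9888.0*I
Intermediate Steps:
J(S) = -5 (J(S) = -5*1 = -5)
p(-36)*((J(15) - 86) + h(B)) = (-96*I)*((-5 - 86) - 12) = (-96*I)*(-91 - 12) = -96*I*(-103) = 9888*I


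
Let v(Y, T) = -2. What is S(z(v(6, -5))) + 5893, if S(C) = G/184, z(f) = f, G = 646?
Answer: 542479/92 ≈ 5896.5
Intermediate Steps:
S(C) = 323/92 (S(C) = 646/184 = 646*(1/184) = 323/92)
S(z(v(6, -5))) + 5893 = 323/92 + 5893 = 542479/92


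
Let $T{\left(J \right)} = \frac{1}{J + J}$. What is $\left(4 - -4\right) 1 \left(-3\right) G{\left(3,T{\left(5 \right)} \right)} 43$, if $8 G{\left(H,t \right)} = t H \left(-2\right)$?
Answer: $\frac{387}{5} \approx 77.4$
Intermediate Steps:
$T{\left(J \right)} = \frac{1}{2 J}$
$G{\left(H,t \right)} = - \frac{H t}{4}$ ($G{\left(H,t \right)} = \frac{t H \left(-2\right)}{8} = \frac{H t \left(-2\right)}{8} = \frac{\left(-2\right) H t}{8} = - \frac{H t}{4}$)
$\left(4 - -4\right) 1 \left(-3\right) G{\left(3,T{\left(5 \right)} \right)} 43 = \left(4 - -4\right) 1 \left(-3\right) \left(\left(- \frac{1}{4}\right) 3 \frac{1}{2 \cdot 5}\right) 43 = \left(4 + 4\right) 1 \left(-3\right) \left(\left(- \frac{1}{4}\right) 3 \cdot \frac{1}{2} \cdot \frac{1}{5}\right) 43 = 8 \cdot 1 \left(-3\right) \left(\left(- \frac{1}{4}\right) 3 \cdot \frac{1}{10}\right) 43 = 8 \left(-3\right) \left(- \frac{3}{40}\right) 43 = \left(-24\right) \left(- \frac{3}{40}\right) 43 = \frac{9}{5} \cdot 43 = \frac{387}{5}$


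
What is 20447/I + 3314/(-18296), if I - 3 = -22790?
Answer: -224807215/208455476 ≈ -1.0784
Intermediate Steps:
I = -22787 (I = 3 - 22790 = -22787)
20447/I + 3314/(-18296) = 20447/(-22787) + 3314/(-18296) = 20447*(-1/22787) + 3314*(-1/18296) = -20447/22787 - 1657/9148 = -224807215/208455476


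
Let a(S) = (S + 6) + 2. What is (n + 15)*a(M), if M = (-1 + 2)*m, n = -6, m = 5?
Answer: 117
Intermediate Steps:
M = 5 (M = (-1 + 2)*5 = 1*5 = 5)
a(S) = 8 + S (a(S) = (6 + S) + 2 = 8 + S)
(n + 15)*a(M) = (-6 + 15)*(8 + 5) = 9*13 = 117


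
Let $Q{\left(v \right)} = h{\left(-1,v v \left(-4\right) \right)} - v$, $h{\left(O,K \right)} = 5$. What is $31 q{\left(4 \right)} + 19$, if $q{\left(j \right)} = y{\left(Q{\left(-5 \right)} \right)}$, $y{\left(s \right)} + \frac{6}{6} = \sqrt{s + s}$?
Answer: $-12 + 62 \sqrt{5} \approx 126.64$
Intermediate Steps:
$Q{\left(v \right)} = 5 - v$
$y{\left(s \right)} = -1 + \sqrt{2} \sqrt{s}$ ($y{\left(s \right)} = -1 + \sqrt{s + s} = -1 + \sqrt{2 s} = -1 + \sqrt{2} \sqrt{s}$)
$q{\left(j \right)} = -1 + 2 \sqrt{5}$ ($q{\left(j \right)} = -1 + \sqrt{2} \sqrt{5 - -5} = -1 + \sqrt{2} \sqrt{5 + 5} = -1 + \sqrt{2} \sqrt{10} = -1 + 2 \sqrt{5}$)
$31 q{\left(4 \right)} + 19 = 31 \left(-1 + 2 \sqrt{5}\right) + 19 = \left(-31 + 62 \sqrt{5}\right) + 19 = -12 + 62 \sqrt{5}$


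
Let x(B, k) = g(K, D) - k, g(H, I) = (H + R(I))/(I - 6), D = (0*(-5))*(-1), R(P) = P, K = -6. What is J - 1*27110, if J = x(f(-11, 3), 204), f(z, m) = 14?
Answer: -27313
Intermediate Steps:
D = 0 (D = 0*(-1) = 0)
g(H, I) = (H + I)/(-6 + I) (g(H, I) = (H + I)/(I - 6) = (H + I)/(-6 + I))
x(B, k) = 1 - k (x(B, k) = (-6 + 0)/(-6 + 0) - k = -6/(-6) - k = -⅙*(-6) - k = 1 - k)
J = -203 (J = 1 - 1*204 = 1 - 204 = -203)
J - 1*27110 = -203 - 1*27110 = -203 - 27110 = -27313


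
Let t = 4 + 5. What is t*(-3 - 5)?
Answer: -72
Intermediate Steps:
t = 9
t*(-3 - 5) = 9*(-3 - 5) = 9*(-8) = -72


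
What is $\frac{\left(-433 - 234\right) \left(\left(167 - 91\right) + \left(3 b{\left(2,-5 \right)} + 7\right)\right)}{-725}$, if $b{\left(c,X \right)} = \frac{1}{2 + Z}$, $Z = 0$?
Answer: $\frac{3887}{50} \approx 77.74$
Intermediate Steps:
$b{\left(c,X \right)} = \frac{1}{2}$ ($b{\left(c,X \right)} = \frac{1}{2 + 0} = \frac{1}{2}$)
$\frac{\left(-433 - 234\right) \left(\left(167 - 91\right) + \left(3 b{\left(2,-5 \right)} + 7\right)\right)}{-725} = \frac{\left(-433 - 234\right) \left(\left(167 - 91\right) + \left(3 \cdot \frac{1}{2} + 7\right)\right)}{-725} = - 667 \left(\left(167 - 91\right) + \left(\frac{3}{2} + 7\right)\right) \left(- \frac{1}{725}\right) = - 667 \left(76 + \frac{17}{2}\right) \left(- \frac{1}{725}\right) = \left(-667\right) \frac{169}{2} \left(- \frac{1}{725}\right) = \left(- \frac{112723}{2}\right) \left(- \frac{1}{725}\right) = \frac{3887}{50}$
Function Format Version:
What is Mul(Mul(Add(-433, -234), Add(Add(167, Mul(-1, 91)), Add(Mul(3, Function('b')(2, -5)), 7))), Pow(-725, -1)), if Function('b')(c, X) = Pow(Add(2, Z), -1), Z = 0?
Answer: Rational(3887, 50) ≈ 77.740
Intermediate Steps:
Function('b')(c, X) = Rational(1, 2) (Function('b')(c, X) = Pow(Add(2, 0), -1) = Pow(2, -1) = Rational(1, 2))
Mul(Mul(Add(-433, -234), Add(Add(167, Mul(-1, 91)), Add(Mul(3, Function('b')(2, -5)), 7))), Pow(-725, -1)) = Mul(Mul(Add(-433, -234), Add(Add(167, Mul(-1, 91)), Add(Mul(3, Rational(1, 2)), 7))), Pow(-725, -1)) = Mul(Mul(-667, Add(Add(167, -91), Add(Rational(3, 2), 7))), Rational(-1, 725)) = Mul(Mul(-667, Add(76, Rational(17, 2))), Rational(-1, 725)) = Mul(Mul(-667, Rational(169, 2)), Rational(-1, 725)) = Mul(Rational(-112723, 2), Rational(-1, 725)) = Rational(3887, 50)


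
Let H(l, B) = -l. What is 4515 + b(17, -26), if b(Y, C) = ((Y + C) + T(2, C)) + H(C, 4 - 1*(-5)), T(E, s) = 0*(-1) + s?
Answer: 4506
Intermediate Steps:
T(E, s) = s (T(E, s) = 0 + s = s)
b(Y, C) = C + Y (b(Y, C) = ((Y + C) + C) - C = ((C + Y) + C) - C = (Y + 2*C) - C = C + Y)
4515 + b(17, -26) = 4515 + (-26 + 17) = 4515 - 9 = 4506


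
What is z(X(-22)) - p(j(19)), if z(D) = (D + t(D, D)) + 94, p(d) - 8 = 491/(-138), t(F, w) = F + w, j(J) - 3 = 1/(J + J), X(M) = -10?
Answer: 8219/138 ≈ 59.558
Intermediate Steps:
j(J) = 3 + 1/(2*J) (j(J) = 3 + 1/(J + J) = 3 + 1/(2*J))
p(d) = 613/138 (p(d) = 8 + 491/(-138) = 8 + 491*(-1/138) = 8 - 491/138 = 613/138)
z(D) = 94 + 3*D (z(D) = (D + (D + D)) + 94 = (D + 2*D) + 94 = 3*D + 94 = 94 + 3*D)
z(X(-22)) - p(j(19)) = (94 + 3*(-10)) - 1*613/138 = (94 - 30) - 613/138 = 64 - 613/138 = 8219/138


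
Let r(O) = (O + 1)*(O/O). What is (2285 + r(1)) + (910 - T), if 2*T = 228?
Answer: 3083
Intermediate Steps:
T = 114 (T = (1/2)*228 = 114)
r(O) = 1 + O (r(O) = (1 + O)*1 = 1 + O)
(2285 + r(1)) + (910 - T) = (2285 + (1 + 1)) + (910 - 1*114) = (2285 + 2) + (910 - 114) = 2287 + 796 = 3083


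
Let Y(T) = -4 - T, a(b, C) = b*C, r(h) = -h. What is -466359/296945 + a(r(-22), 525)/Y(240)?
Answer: -1771753173/36227290 ≈ -48.907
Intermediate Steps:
a(b, C) = C*b
-466359/296945 + a(r(-22), 525)/Y(240) = -466359/296945 + (525*(-1*(-22)))/(-4 - 1*240) = -466359*1/296945 + (525*22)/(-4 - 240) = -466359/296945 + 11550/(-244) = -466359/296945 + 11550*(-1/244) = -466359/296945 - 5775/122 = -1771753173/36227290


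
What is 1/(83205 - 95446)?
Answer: -1/12241 ≈ -8.1693e-5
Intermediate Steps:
1/(83205 - 95446) = 1/(-12241) = -1/12241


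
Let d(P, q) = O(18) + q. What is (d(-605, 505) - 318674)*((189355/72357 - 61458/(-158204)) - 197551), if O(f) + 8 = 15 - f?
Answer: 59960089008443552530/953930569 ≈ 6.2856e+10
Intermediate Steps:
O(f) = 7 - f (O(f) = -8 + (15 - f) = 7 - f)
d(P, q) = -11 + q (d(P, q) = (7 - 1*18) + q = (7 - 18) + q = -11 + q)
(d(-605, 505) - 318674)*((189355/72357 - 61458/(-158204)) - 197551) = ((-11 + 505) - 318674)*((189355/72357 - 61458/(-158204)) - 197551) = (494 - 318674)*((189355*(1/72357) - 61458*(-1/158204)) - 197551) = -318180*((189355/72357 + 30729/79102) - 197551) = -318180*(17201817463/5723583414 - 197551) = -318180*(-1130682425201651/5723583414) = 59960089008443552530/953930569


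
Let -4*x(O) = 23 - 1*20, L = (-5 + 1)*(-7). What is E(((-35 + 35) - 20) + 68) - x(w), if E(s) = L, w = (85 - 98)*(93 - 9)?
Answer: 115/4 ≈ 28.750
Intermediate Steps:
L = 28 (L = -4*(-7) = 28)
w = -1092 (w = -13*84 = -1092)
x(O) = -¾ (x(O) = -(23 - 1*20)/4 = -(23 - 20)/4 = -¼*3 = -¾)
E(s) = 28
E(((-35 + 35) - 20) + 68) - x(w) = 28 - 1*(-¾) = 28 + ¾ = 115/4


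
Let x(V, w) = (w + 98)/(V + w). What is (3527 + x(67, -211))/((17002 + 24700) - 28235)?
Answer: 508001/1939248 ≈ 0.26196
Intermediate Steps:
x(V, w) = (98 + w)/(V + w)
(3527 + x(67, -211))/((17002 + 24700) - 28235) = (3527 + (98 - 211)/(67 - 211))/((17002 + 24700) - 28235) = (3527 - 113/(-144))/(41702 - 28235) = (3527 - 1/144*(-113))/13467 = (3527 + 113/144)*(1/13467) = (508001/144)*(1/13467) = 508001/1939248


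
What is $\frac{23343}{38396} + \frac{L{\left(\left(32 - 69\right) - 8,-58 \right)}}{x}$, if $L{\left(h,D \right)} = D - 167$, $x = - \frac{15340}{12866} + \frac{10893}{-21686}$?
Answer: $\frac{5964162782709}{44714560948} \approx 133.38$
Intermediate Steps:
$x = - \frac{33772327}{19929434}$ ($x = \left(-15340\right) \frac{1}{12866} + 10893 \left(- \frac{1}{21686}\right) = - \frac{7670}{6433} - \frac{10893}{21686} = - \frac{33772327}{19929434} \approx -1.6946$)
$L{\left(h,D \right)} = -167 + D$
$\frac{23343}{38396} + \frac{L{\left(\left(32 - 69\right) - 8,-58 \right)}}{x} = \frac{23343}{38396} + \frac{-167 - 58}{- \frac{33772327}{19929434}} = 23343 \cdot \frac{1}{38396} - - \frac{4484122650}{33772327} = \frac{23343}{38396} + \frac{4484122650}{33772327} = \frac{5964162782709}{44714560948}$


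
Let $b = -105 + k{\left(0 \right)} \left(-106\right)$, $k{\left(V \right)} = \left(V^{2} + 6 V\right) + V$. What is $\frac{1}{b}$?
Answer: $- \frac{1}{105} \approx -0.0095238$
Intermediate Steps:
$k{\left(V \right)} = V^{2} + 7 V$
$b = -105$ ($b = -105 + 0 \left(7 + 0\right) \left(-106\right) = -105 + 0 \cdot 7 \left(-106\right) = -105 + 0 \left(-106\right) = -105 + 0 = -105$)
$\frac{1}{b} = \frac{1}{-105} = - \frac{1}{105}$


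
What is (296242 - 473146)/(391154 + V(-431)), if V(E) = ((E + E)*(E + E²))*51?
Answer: 88452/4073543153 ≈ 2.1714e-5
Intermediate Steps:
V(E) = 102*E*(E + E²) (V(E) = ((2*E)*(E + E²))*51 = (2*E*(E + E²))*51 = 102*E*(E + E²))
(296242 - 473146)/(391154 + V(-431)) = (296242 - 473146)/(391154 + 102*(-431)²*(1 - 431)) = -176904/(391154 + 102*185761*(-430)) = -176904/(391154 - 8147477460) = -176904/(-8147086306) = -176904*(-1/8147086306) = 88452/4073543153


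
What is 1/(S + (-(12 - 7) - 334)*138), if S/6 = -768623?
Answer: -1/4658520 ≈ -2.1466e-7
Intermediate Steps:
S = -4611738 (S = 6*(-768623) = -4611738)
1/(S + (-(12 - 7) - 334)*138) = 1/(-4611738 + (-(12 - 7) - 334)*138) = 1/(-4611738 + (-1*5 - 334)*138) = 1/(-4611738 + (-5 - 334)*138) = 1/(-4611738 - 339*138) = 1/(-4611738 - 46782) = 1/(-4658520) = -1/4658520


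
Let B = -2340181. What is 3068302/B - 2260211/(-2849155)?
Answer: -3452765146619/6667538397055 ≈ -0.51785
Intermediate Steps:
3068302/B - 2260211/(-2849155) = 3068302/(-2340181) - 2260211/(-2849155) = 3068302*(-1/2340181) - 2260211*(-1/2849155) = -3068302/2340181 + 2260211/2849155 = -3452765146619/6667538397055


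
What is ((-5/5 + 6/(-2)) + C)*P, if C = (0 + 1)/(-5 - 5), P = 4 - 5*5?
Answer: 861/10 ≈ 86.100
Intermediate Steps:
P = -21 (P = 4 - 25 = -21)
C = -1/10 (C = 1/(-10) = 1*(-1/10) = -1/10 ≈ -0.10000)
((-5/5 + 6/(-2)) + C)*P = ((-5/5 + 6/(-2)) - 1/10)*(-21) = ((-5*1/5 + 6*(-1/2)) - 1/10)*(-21) = ((-1 - 3) - 1/10)*(-21) = (-4 - 1/10)*(-21) = -41/10*(-21) = 861/10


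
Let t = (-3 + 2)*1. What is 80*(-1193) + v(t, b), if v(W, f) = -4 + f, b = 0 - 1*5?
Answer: -95449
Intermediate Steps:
b = -5 (b = 0 - 5 = -5)
t = -1 (t = -1*1 = -1)
80*(-1193) + v(t, b) = 80*(-1193) + (-4 - 5) = -95440 - 9 = -95449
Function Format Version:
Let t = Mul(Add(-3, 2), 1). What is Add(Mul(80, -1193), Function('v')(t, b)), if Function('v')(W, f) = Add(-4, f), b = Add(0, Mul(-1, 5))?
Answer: -95449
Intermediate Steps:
b = -5 (b = Add(0, -5) = -5)
t = -1 (t = Mul(-1, 1) = -1)
Add(Mul(80, -1193), Function('v')(t, b)) = Add(Mul(80, -1193), Add(-4, -5)) = Add(-95440, -9) = -95449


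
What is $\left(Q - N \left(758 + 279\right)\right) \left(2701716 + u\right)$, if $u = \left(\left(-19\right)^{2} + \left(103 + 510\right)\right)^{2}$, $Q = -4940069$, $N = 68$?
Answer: $-18290599399320$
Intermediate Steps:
$u = 948676$ ($u = \left(361 + 613\right)^{2} = 974^{2} = 948676$)
$\left(Q - N \left(758 + 279\right)\right) \left(2701716 + u\right) = \left(-4940069 - 68 \left(758 + 279\right)\right) \left(2701716 + 948676\right) = \left(-4940069 - 68 \cdot 1037\right) 3650392 = \left(-4940069 - 70516\right) 3650392 = \left(-5010585\right) 3650392 = -18290599399320$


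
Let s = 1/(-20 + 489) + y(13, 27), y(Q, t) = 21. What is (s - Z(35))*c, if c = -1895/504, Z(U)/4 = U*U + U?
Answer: 2230329725/118188 ≈ 18871.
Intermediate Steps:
Z(U) = 4*U + 4*U² (Z(U) = 4*(U*U + U) = 4*(U² + U) = 4*(U + U²) = 4*U + 4*U²)
s = 9850/469 (s = 1/(-20 + 489) + 21 = 1/469 + 21 = 9850/469 ≈ 21.002)
c = -1895/504 (c = -1895*1/504 = -1895/504 ≈ -3.7599)
(s - Z(35))*c = (9850/469 - 4*35*(1 + 35))*(-1895/504) = (9850/469 - 4*35*36)*(-1895/504) = (9850/469 - 1*5040)*(-1895/504) = (9850/469 - 5040)*(-1895/504) = -2353910/469*(-1895/504) = 2230329725/118188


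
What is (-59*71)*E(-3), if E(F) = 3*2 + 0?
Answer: -25134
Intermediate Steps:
E(F) = 6 (E(F) = 6 + 0 = 6)
(-59*71)*E(-3) = -59*71*6 = -4189*6 = -25134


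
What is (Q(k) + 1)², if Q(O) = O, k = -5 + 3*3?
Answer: 25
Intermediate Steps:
k = 4 (k = -5 + 9 = 4)
(Q(k) + 1)² = (4 + 1)² = 5² = 25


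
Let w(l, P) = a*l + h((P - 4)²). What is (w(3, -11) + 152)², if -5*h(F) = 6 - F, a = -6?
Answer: 790321/25 ≈ 31613.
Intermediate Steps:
h(F) = -6/5 + F/5 (h(F) = -(6 - F)/5 = -6/5 + F/5)
w(l, P) = -6/5 - 6*l + (-4 + P)²/5 (w(l, P) = -6*l + (-6/5 + (P - 4)²/5) = -6*l + (-6/5 + (-4 + P)²/5) = -6/5 - 6*l + (-4 + P)²/5)
(w(3, -11) + 152)² = ((-6/5 - 6*3 + (-4 - 11)²/5) + 152)² = ((-6/5 - 18 + (⅕)*(-15)²) + 152)² = ((-6/5 - 18 + (⅕)*225) + 152)² = ((-6/5 - 18 + 45) + 152)² = (129/5 + 152)² = (889/5)² = 790321/25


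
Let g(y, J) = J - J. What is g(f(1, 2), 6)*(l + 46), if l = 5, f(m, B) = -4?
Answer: 0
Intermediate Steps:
g(y, J) = 0
g(f(1, 2), 6)*(l + 46) = 0*(5 + 46) = 0*51 = 0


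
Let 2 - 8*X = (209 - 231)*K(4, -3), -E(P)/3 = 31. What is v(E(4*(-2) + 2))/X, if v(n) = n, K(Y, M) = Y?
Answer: -124/15 ≈ -8.2667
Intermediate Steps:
E(P) = -93 (E(P) = -3*31 = -93)
X = 45/4 (X = ¼ - (209 - 231)*4/8 = ¼ - (-11)*4/4 = ¼ - ⅛*(-88) = ¼ + 11 = 45/4 ≈ 11.250)
v(E(4*(-2) + 2))/X = -93/45/4 = -93*4/45 = -124/15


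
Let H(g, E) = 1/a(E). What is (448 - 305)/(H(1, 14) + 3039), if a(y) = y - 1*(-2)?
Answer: 2288/48625 ≈ 0.047054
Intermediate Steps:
a(y) = 2 + y (a(y) = y + 2 = 2 + y)
H(g, E) = 1/(2 + E)
(448 - 305)/(H(1, 14) + 3039) = (448 - 305)/(1/(2 + 14) + 3039) = 143/(1/16 + 3039) = 143/(48625/16) = 143*(16/48625) = 2288/48625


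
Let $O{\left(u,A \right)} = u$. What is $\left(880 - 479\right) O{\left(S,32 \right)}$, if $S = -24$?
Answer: $-9624$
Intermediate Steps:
$\left(880 - 479\right) O{\left(S,32 \right)} = \left(880 - 479\right) \left(-24\right) = 401 \left(-24\right) = -9624$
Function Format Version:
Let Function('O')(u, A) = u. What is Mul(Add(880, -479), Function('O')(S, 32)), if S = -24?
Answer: -9624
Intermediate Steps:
Mul(Add(880, -479), Function('O')(S, 32)) = Mul(Add(880, -479), -24) = Mul(401, -24) = -9624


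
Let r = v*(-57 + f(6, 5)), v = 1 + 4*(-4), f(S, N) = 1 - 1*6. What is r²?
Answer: 864900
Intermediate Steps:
f(S, N) = -5 (f(S, N) = 1 - 6 = -5)
v = -15 (v = 1 - 16 = -15)
r = 930 (r = -15*(-57 - 5) = -15*(-62) = 930)
r² = 930² = 864900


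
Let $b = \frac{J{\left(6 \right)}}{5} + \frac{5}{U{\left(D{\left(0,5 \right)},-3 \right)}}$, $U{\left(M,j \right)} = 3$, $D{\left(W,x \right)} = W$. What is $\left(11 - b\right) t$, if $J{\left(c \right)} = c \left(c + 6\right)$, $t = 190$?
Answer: $- \frac{2888}{3} \approx -962.67$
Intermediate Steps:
$J{\left(c \right)} = c \left(6 + c\right)$
$b = \frac{241}{15}$ ($b = \frac{6 \left(6 + 6\right)}{5} + \frac{5}{3} = 6 \cdot 12 \cdot \frac{1}{5} + 5 \cdot \frac{1}{3} = 72 \cdot \frac{1}{5} + \frac{5}{3} = \frac{72}{5} + \frac{5}{3} = \frac{241}{15} \approx 16.067$)
$\left(11 - b\right) t = \left(11 - \frac{241}{15}\right) 190 = \left(- \frac{76}{15}\right) 190 = - \frac{2888}{3}$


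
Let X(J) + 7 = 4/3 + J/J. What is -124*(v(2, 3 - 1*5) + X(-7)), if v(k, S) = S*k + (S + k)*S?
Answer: 3224/3 ≈ 1074.7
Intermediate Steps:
X(J) = -14/3 (X(J) = -7 + (4/3 + J/J) = -7 + (4*(⅓) + 1) = -7 + (4/3 + 1) = -7 + 7/3 = -14/3)
v(k, S) = S*k + S*(S + k)
-124*(v(2, 3 - 1*5) + X(-7)) = -124*((3 - 1*5)*((3 - 1*5) + 2*2) - 14/3) = -124*((3 - 5)*((3 - 5) + 4) - 14/3) = -124*(-2*(-2 + 4) - 14/3) = -124*(-2*2 - 14/3) = -124*(-4 - 14/3) = -124*(-26/3) = 3224/3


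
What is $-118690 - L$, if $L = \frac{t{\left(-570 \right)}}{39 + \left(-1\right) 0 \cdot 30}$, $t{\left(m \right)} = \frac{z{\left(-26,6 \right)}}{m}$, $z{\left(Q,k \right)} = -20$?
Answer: $- \frac{263847872}{2223} \approx -1.1869 \cdot 10^{5}$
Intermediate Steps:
$t{\left(m \right)} = - \frac{20}{m}$
$L = \frac{2}{2223}$ ($L = \frac{\left(-20\right) \frac{1}{-570}}{39 + \left(-1\right) 0 \cdot 30} = \frac{\left(-20\right) \left(- \frac{1}{570}\right)}{39 + 0 \cdot 30} = \frac{2}{57 \left(39 + 0\right)} = \frac{2}{57 \cdot 39} = \frac{2}{57} \cdot \frac{1}{39} = \frac{2}{2223} \approx 0.00089969$)
$-118690 - L = -118690 - \frac{2}{2223} = - \frac{263847872}{2223}$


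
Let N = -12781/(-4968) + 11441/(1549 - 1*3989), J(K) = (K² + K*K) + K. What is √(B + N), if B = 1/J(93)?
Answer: I*√283469355417466185/365993595 ≈ 1.4547*I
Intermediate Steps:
J(K) = K + 2*K² (J(K) = (K² + K²) + K = 2*K² + K = K + 2*K²)
B = 1/17391 (B = 1/(93*(1 + 2*93)) = 1/(93*(1 + 186)) = 1/(93*187) = 1/17391 ≈ 5.7501e-5)
N = -400832/189405 (N = -12781*(-1/4968) + 11441/(1549 - 3989) = 12781/4968 + 11441/(-2440) = 12781/4968 + 11441*(-1/2440) = 12781/4968 - 11441/2440 = -400832/189405 ≈ -2.1163)
√(B + N) = √(1/17391 - 400832/189405) = √(-2323559969/1097980785) = I*√283469355417466185/365993595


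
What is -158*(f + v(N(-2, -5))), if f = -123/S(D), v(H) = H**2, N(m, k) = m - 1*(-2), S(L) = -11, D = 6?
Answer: -19434/11 ≈ -1766.7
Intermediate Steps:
N(m, k) = 2 + m (N(m, k) = m + 2 = 2 + m)
f = 123/11 (f = -123/(-11) = -123*(-1/11) = 123/11 ≈ 11.182)
-158*(f + v(N(-2, -5))) = -158*(123/11 + (2 - 2)**2) = -158*(123/11 + 0**2) = -158*(123/11 + 0) = -158*123/11 = -19434/11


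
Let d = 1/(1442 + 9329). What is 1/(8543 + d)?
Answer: 10771/92016654 ≈ 0.00011705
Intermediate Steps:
d = 1/10771 ≈ 9.2842e-5
1/(8543 + d) = 1/(8543 + 1/10771) = 1/(92016654/10771) = 10771/92016654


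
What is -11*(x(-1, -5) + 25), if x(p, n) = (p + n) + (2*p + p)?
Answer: -176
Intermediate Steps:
x(p, n) = n + 4*p (x(p, n) = (n + p) + 3*p = n + 4*p)
-11*(x(-1, -5) + 25) = -11*((-5 + 4*(-1)) + 25) = -11*((-5 - 4) + 25) = -11*(-9 + 25) = -11*16 = -176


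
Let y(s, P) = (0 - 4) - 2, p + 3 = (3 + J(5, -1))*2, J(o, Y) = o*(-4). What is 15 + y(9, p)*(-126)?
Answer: 771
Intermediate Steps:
J(o, Y) = -4*o
p = -37 (p = -3 + (3 - 4*5)*2 = -3 + (3 - 20)*2 = -3 - 17*2 = -3 - 34 = -37)
y(s, P) = -6 (y(s, P) = -4 - 2 = -6)
15 + y(9, p)*(-126) = 15 - 6*(-126) = 15 + 756 = 771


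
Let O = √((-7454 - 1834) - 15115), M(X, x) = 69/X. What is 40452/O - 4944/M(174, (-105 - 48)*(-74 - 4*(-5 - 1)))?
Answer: -286752/23 - 40452*I*√24403/24403 ≈ -12467.0 - 258.95*I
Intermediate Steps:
O = I*√24403 (O = √(-9288 - 15115) = √(-24403) = I*√24403 ≈ 156.21*I)
40452/O - 4944/M(174, (-105 - 48)*(-74 - 4*(-5 - 1))) = 40452/((I*√24403)) - 4944/(69/174) = 40452*(-I*√24403/24403) - 4944/(69*(1/174)) = -40452*I*√24403/24403 - 4944/23/58 = -40452*I*√24403/24403 - 4944*58/23 = -40452*I*√24403/24403 - 286752/23 = -286752/23 - 40452*I*√24403/24403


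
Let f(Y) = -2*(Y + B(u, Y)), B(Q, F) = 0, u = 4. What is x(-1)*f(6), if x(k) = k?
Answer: 12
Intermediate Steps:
f(Y) = -2*Y (f(Y) = -2*(Y + 0) = -2*Y)
x(-1)*f(6) = -(-2)*6 = -1*(-12) = 12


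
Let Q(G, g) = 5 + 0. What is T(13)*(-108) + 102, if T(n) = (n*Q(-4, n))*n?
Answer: -91158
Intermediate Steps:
Q(G, g) = 5
T(n) = 5*n**2 (T(n) = (n*5)*n = (5*n)*n = 5*n**2)
T(13)*(-108) + 102 = (5*13**2)*(-108) + 102 = (5*169)*(-108) + 102 = 845*(-108) + 102 = -91260 + 102 = -91158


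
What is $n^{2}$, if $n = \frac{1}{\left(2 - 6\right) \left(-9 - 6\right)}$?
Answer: $\frac{1}{3600} \approx 0.00027778$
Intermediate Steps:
$n = \frac{1}{60}$ ($n = \frac{1}{\left(-4\right) \left(-15\right)} = \frac{1}{60} \approx 0.016667$)
$n^{2} = \left(\frac{1}{60}\right)^{2} = \frac{1}{3600}$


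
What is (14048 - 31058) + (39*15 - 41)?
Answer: -16466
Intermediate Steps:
(14048 - 31058) + (39*15 - 41) = -17010 + (585 - 41) = -17010 + 544 = -16466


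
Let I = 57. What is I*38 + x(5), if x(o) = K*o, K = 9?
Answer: 2211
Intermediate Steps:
x(o) = 9*o
I*38 + x(5) = 57*38 + 9*5 = 2166 + 45 = 2211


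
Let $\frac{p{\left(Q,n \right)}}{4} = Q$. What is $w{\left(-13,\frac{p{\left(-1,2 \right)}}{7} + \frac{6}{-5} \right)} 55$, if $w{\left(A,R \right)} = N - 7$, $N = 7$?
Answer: $0$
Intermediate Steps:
$p{\left(Q,n \right)} = 4 Q$
$w{\left(A,R \right)} = 0$ ($w{\left(A,R \right)} = 7 - 7 = 0$)
$w{\left(-13,\frac{p{\left(-1,2 \right)}}{7} + \frac{6}{-5} \right)} 55 = 0 \cdot 55 = 0$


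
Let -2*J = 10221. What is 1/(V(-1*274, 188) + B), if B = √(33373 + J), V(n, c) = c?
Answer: 376/14163 - 5*√4522/14163 ≈ 0.0028081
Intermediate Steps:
J = -10221/2 (J = -½*10221 = -10221/2 ≈ -5110.5)
B = 5*√4522/2 (B = √(33373 - 10221/2) = √(56525/2) = 5*√4522/2 ≈ 168.11)
1/(V(-1*274, 188) + B) = 1/(188 + 5*√4522/2)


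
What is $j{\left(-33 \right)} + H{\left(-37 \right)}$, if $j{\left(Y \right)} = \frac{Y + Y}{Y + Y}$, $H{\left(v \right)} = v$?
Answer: $-36$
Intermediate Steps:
$j{\left(Y \right)} = 1$ ($j{\left(Y \right)} = \frac{2 Y}{2 Y} = 2 Y \frac{1}{2 Y} = 1$)
$j{\left(-33 \right)} + H{\left(-37 \right)} = 1 - 37 = -36$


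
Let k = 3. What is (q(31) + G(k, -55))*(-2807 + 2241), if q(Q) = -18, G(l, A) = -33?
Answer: 28866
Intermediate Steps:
(q(31) + G(k, -55))*(-2807 + 2241) = (-18 - 33)*(-2807 + 2241) = -51*(-566) = 28866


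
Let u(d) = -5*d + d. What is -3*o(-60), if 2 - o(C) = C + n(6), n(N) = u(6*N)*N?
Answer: -2778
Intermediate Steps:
u(d) = -4*d
n(N) = -24*N**2 (n(N) = (-24*N)*N = -24*N**2)
o(C) = 866 - C (o(C) = 2 - (C - 24*6**2) = 2 - (C - 24*36) = 2 - (C - 864) = 2 - (-864 + C) = 2 + (864 - C) = 866 - C)
-3*o(-60) = -3*(866 - 1*(-60)) = -3*(866 + 60) = -3*926 = -2778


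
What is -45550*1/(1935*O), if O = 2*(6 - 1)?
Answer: -911/387 ≈ -2.3540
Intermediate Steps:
O = 10 (O = 2*5 = 10)
-45550*1/(1935*O) = -45550/(-45*(-43)*10) = -45550/(1935*10) = -45550/19350 = -45550*1/19350 = -911/387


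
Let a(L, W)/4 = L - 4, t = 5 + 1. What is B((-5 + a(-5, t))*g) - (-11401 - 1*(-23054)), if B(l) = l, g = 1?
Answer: -11694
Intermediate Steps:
t = 6
a(L, W) = -16 + 4*L (a(L, W) = 4*(L - 4) = 4*(-4 + L) = -16 + 4*L)
B((-5 + a(-5, t))*g) - (-11401 - 1*(-23054)) = (-5 + (-16 + 4*(-5)))*1 - (-11401 - 1*(-23054)) = (-5 + (-16 - 20))*1 - (-11401 + 23054) = (-5 - 36)*1 - 1*11653 = -41*1 - 11653 = -41 - 11653 = -11694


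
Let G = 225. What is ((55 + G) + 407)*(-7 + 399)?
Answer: 269304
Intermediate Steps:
((55 + G) + 407)*(-7 + 399) = ((55 + 225) + 407)*(-7 + 399) = (280 + 407)*392 = 687*392 = 269304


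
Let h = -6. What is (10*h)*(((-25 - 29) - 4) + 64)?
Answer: -360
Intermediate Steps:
(10*h)*(((-25 - 29) - 4) + 64) = (10*(-6))*(((-25 - 29) - 4) + 64) = -60*((-54 - 4) + 64) = -60*(-58 + 64) = -60*6 = -360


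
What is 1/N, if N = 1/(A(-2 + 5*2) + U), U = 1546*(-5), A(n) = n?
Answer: -7722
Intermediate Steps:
U = -7730
N = -1/7722 (N = 1/((-2 + 5*2) - 7730) = 1/((-2 + 10) - 7730) = 1/(8 - 7730) = 1/(-7722) = -1/7722 ≈ -0.00012950)
1/N = 1/(-1/7722) = -7722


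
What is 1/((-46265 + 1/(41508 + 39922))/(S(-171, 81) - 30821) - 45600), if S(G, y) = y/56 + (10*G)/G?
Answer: -70247014525/3203158376289428 ≈ -2.1931e-5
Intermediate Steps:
S(G, y) = 10 + y/56 (S(G, y) = y*(1/56) + 10 = y/56 + 10 = 10 + y/56)
1/((-46265 + 1/(41508 + 39922))/(S(-171, 81) - 30821) - 45600) = 1/((-46265 + 1/(41508 + 39922))/((10 + (1/56)*81) - 30821) - 45600) = 1/((-46265 + 1/81430)/((10 + 81/56) - 30821) - 45600) = 1/((-46265 + 1/81430)/(641/56 - 30821) - 45600) = 1/(-3767358949/(81430*(-1725335/56)) - 45600) = 1/(-3767358949/81430*(-56/1725335) - 45600) = 1/(105486050572/70247014525 - 45600) = 1/(-3203158376289428/70247014525) = -70247014525/3203158376289428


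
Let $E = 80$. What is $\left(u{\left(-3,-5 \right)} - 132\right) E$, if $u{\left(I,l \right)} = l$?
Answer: $-10960$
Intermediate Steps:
$\left(u{\left(-3,-5 \right)} - 132\right) E = \left(-5 - 132\right) 80 = \left(-137\right) 80 = -10960$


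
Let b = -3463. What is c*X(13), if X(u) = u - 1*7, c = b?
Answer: -20778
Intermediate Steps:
c = -3463
X(u) = -7 + u (X(u) = u - 7 = -7 + u)
c*X(13) = -3463*(-7 + 13) = -3463*6 = -20778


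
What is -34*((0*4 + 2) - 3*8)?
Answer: 748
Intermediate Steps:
-34*((0*4 + 2) - 3*8) = -34*((0 + 2) - 24) = -34*(2 - 24) = -34*(-22) = 748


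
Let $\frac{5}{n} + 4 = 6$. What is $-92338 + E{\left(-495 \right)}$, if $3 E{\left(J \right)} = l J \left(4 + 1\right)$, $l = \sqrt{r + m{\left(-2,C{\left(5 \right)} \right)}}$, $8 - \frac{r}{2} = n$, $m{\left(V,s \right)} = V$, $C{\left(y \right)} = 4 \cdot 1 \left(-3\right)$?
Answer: $-94813$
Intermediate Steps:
$C{\left(y \right)} = -12$ ($C{\left(y \right)} = 4 \left(-3\right) = -12$)
$n = \frac{5}{2}$ ($n = \frac{5}{-4 + 6} = \frac{5}{2} \approx 2.5$)
$r = 11$ ($r = 16 - 5 = 11$)
$l = 3$ ($l = \sqrt{11 - 2} = \sqrt{9} = 3$)
$E{\left(J \right)} = 5 J$ ($E{\left(J \right)} = \frac{3 J \left(4 + 1\right)}{3} = \frac{3 J 5}{3} = \frac{3 \cdot 5 J}{3} = \frac{15 J}{3} = 5 J$)
$-92338 + E{\left(-495 \right)} = -92338 + 5 \left(-495\right) = -92338 - 2475 = -94813$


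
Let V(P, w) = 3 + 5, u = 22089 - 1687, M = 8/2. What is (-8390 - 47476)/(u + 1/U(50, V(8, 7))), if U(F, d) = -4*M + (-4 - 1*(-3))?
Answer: -316574/115611 ≈ -2.7383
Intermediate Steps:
M = 4 (M = 8*(1/2) = 4)
u = 20402
V(P, w) = 8
U(F, d) = -17 (U(F, d) = -4*4 + (-4 - 1*(-3)) = -16 + (-4 + 3) = -16 - 1 = -17)
(-8390 - 47476)/(u + 1/U(50, V(8, 7))) = (-8390 - 47476)/(20402 + 1/(-17)) = -55866/(20402 - 1/17) = -55866/346833/17 = -55866*17/346833 = -316574/115611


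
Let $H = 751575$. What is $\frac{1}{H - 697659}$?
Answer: $\frac{1}{53916} \approx 1.8547 \cdot 10^{-5}$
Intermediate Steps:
$\frac{1}{H - 697659} = \frac{1}{751575 - 697659} = \frac{1}{53916}$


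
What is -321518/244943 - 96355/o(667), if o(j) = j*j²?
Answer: -95431162424599/72684621700109 ≈ -1.3129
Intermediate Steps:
o(j) = j³
-321518/244943 - 96355/o(667) = -321518/244943 - 96355/(667³) = -321518*1/244943 - 96355/296740963 = -321518/244943 - 96355*1/296740963 = -321518/244943 - 96355/296740963 = -95431162424599/72684621700109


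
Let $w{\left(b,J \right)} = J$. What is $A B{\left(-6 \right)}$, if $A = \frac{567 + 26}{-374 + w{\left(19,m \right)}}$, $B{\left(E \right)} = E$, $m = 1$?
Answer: $\frac{3558}{373} \approx 9.5389$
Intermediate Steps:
$A = - \frac{593}{373}$ ($A = \frac{567 + 26}{-374 + 1} = \frac{593}{-373} = 593 \left(- \frac{1}{373}\right) = - \frac{593}{373} \approx -1.5898$)
$A B{\left(-6 \right)} = \left(- \frac{593}{373}\right) \left(-6\right) = \frac{3558}{373}$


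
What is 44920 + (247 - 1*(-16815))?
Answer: 61982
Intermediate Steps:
44920 + (247 - 1*(-16815)) = 44920 + (247 + 16815) = 44920 + 17062 = 61982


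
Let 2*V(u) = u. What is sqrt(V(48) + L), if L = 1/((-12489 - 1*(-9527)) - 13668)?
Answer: sqrt(6637348970)/16630 ≈ 4.8990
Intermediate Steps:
V(u) = u/2
L = -1/16630 (L = 1/((-12489 + 9527) - 13668) = 1/(-2962 - 13668) = 1/(-16630) = -1/16630 ≈ -6.0132e-5)
sqrt(V(48) + L) = sqrt((1/2)*48 - 1/16630) = sqrt(24 - 1/16630) = sqrt(399119/16630) = sqrt(6637348970)/16630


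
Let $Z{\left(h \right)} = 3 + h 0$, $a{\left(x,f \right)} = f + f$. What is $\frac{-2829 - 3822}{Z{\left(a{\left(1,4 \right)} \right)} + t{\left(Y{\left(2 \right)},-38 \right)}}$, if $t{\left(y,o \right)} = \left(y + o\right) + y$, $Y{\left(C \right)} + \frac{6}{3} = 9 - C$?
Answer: $\frac{6651}{25} \approx 266.04$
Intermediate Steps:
$a{\left(x,f \right)} = 2 f$
$Y{\left(C \right)} = 7 - C$ ($Y{\left(C \right)} = -2 - \left(-9 + C\right) = 7 - C$)
$t{\left(y,o \right)} = o + 2 y$ ($t{\left(y,o \right)} = \left(o + y\right) + y = o + 2 y$)
$Z{\left(h \right)} = 3$ ($Z{\left(h \right)} = 3 + 0 = 3$)
$\frac{-2829 - 3822}{Z{\left(a{\left(1,4 \right)} \right)} + t{\left(Y{\left(2 \right)},-38 \right)}} = \frac{-2829 - 3822}{3 - \left(38 - 2 \left(7 - 2\right)\right)} = - \frac{6651}{3 - \left(38 - 2 \left(7 - 2\right)\right)} = - \frac{6651}{3 + \left(-38 + 2 \cdot 5\right)} = - \frac{6651}{3 + \left(-38 + 10\right)} = - \frac{6651}{3 - 28} = - \frac{6651}{-25} = \left(-6651\right) \left(- \frac{1}{25}\right) = \frac{6651}{25}$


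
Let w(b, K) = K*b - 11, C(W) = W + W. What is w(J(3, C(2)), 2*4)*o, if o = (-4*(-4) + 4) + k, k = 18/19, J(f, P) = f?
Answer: 5174/19 ≈ 272.32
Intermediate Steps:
C(W) = 2*W
k = 18/19 (k = 18*(1/19) = 18/19 ≈ 0.94737)
w(b, K) = -11 + K*b
o = 398/19 (o = (-4*(-4) + 4) + 18/19 = (16 + 4) + 18/19 = 20 + 18/19 = 398/19 ≈ 20.947)
w(J(3, C(2)), 2*4)*o = (-11 + (2*4)*3)*(398/19) = (-11 + 8*3)*(398/19) = (-11 + 24)*(398/19) = 13*(398/19) = 5174/19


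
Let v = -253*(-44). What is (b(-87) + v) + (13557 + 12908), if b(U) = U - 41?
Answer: 37469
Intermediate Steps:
v = 11132
b(U) = -41 + U
(b(-87) + v) + (13557 + 12908) = ((-41 - 87) + 11132) + (13557 + 12908) = (-128 + 11132) + 26465 = 11004 + 26465 = 37469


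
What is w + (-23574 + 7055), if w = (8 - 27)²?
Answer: -16158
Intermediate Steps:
w = 361 (w = (-19)² = 361)
w + (-23574 + 7055) = 361 + (-23574 + 7055) = 361 - 16519 = -16158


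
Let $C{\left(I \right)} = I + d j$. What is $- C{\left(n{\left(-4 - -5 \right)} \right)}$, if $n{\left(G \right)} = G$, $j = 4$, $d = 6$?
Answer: $-25$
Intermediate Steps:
$C{\left(I \right)} = 24 + I$ ($C{\left(I \right)} = I + 6 \cdot 4 = I + 24 = 24 + I$)
$- C{\left(n{\left(-4 - -5 \right)} \right)} = - (24 - -1) = - (24 + \left(-4 + 5\right)) = - (24 + 1) = \left(-1\right) 25 = -25$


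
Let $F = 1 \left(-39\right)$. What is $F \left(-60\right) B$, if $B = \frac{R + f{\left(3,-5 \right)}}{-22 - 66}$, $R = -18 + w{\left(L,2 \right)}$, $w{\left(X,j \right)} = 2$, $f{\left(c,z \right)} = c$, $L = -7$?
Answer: $\frac{7605}{22} \approx 345.68$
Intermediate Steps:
$R = -16$ ($R = -18 + 2 = -16$)
$B = \frac{13}{88}$ ($B = \frac{-16 + 3}{-22 - 66} = - \frac{13}{-88} = \left(-13\right) \left(- \frac{1}{88}\right) = \frac{13}{88} \approx 0.14773$)
$F = -39$
$F \left(-60\right) B = \left(-39\right) \left(-60\right) \frac{13}{88} = 2340 \cdot \frac{13}{88} = \frac{7605}{22}$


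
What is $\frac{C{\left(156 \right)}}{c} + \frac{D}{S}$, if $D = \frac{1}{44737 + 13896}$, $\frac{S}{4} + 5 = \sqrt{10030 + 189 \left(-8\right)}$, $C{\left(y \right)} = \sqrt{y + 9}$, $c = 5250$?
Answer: $\frac{5}{1991880276} + \frac{\sqrt{165}}{5250} + \frac{\sqrt{8518}}{1991880276} \approx 0.0024468$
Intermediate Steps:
$C{\left(y \right)} = \sqrt{9 + y}$
$S = -20 + 4 \sqrt{8518}$ ($S = -20 + 4 \sqrt{10030 + 189 \left(-8\right)} = -20 + 4 \sqrt{10030 - 1512} = -20 + 4 \sqrt{8518} \approx 349.17$)
$D = \frac{1}{58633} \approx 1.7055 \cdot 10^{-5}$
$\frac{C{\left(156 \right)}}{c} + \frac{D}{S} = \frac{\sqrt{9 + 156}}{5250} + \frac{1}{58633 \left(-20 + 4 \sqrt{8518}\right)} = \sqrt{165} \cdot \frac{1}{5250} + \frac{1}{58633 \left(-20 + 4 \sqrt{8518}\right)} = \frac{\sqrt{165}}{5250} + \frac{1}{58633 \left(-20 + 4 \sqrt{8518}\right)}$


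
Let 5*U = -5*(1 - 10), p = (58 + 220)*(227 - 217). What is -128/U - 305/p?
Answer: -71717/5004 ≈ -14.332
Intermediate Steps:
p = 2780 (p = 278*10 = 2780)
U = 9 (U = (-5*(1 - 10))/5 = (-5*(-9))/5 = (⅕)*45 = 9)
-128/U - 305/p = -128/9 - 305/2780 = -128*⅑ - 305*1/2780 = -128/9 - 61/556 = -71717/5004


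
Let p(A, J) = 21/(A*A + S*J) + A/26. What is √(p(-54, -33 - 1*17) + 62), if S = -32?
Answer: √51637164449/29354 ≈ 7.7413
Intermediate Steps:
p(A, J) = 21/(A² - 32*J) + A/26 (p(A, J) = 21/(A*A - 32*J) + A/26 = 21/(A² - 32*J) + A*(1/26) = 21/(A² - 32*J) + A/26)
√(p(-54, -33 - 1*17) + 62) = √((546 + (-54)³ - 32*(-54)*(-33 - 1*17))/(26*((-54)² - 32*(-33 - 1*17))) + 62) = √((546 - 157464 - 32*(-54)*(-33 - 17))/(26*(2916 - 32*(-33 - 17))) + 62) = √((546 - 157464 - 32*(-54)*(-50))/(26*(2916 - 32*(-50))) + 62) = √((546 - 157464 - 86400)/(26*(2916 + 1600)) + 62) = √((1/26)*(-243318)/4516 + 62) = √((1/26)*(1/4516)*(-243318) + 62) = √(-121659/58708 + 62) = √(3518237/58708) = √51637164449/29354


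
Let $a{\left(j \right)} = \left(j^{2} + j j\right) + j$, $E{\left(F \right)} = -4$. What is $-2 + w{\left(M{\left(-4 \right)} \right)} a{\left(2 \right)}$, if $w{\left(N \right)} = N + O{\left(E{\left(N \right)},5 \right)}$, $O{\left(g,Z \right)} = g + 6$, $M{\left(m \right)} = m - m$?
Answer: $18$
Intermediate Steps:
$M{\left(m \right)} = 0$
$O{\left(g,Z \right)} = 6 + g$
$w{\left(N \right)} = 2 + N$ ($w{\left(N \right)} = N + \left(6 - 4\right) = N + 2 = 2 + N$)
$a{\left(j \right)} = j + 2 j^{2}$ ($a{\left(j \right)} = \left(j^{2} + j^{2}\right) + j = 2 j^{2} + j = j + 2 j^{2}$)
$-2 + w{\left(M{\left(-4 \right)} \right)} a{\left(2 \right)} = -2 + \left(2 + 0\right) 2 \left(1 + 2 \cdot 2\right) = -2 + 2 \cdot 2 \left(1 + 4\right) = -2 + 2 \cdot 2 \cdot 5 = -2 + 2 \cdot 10 = -2 + 20 = 18$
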